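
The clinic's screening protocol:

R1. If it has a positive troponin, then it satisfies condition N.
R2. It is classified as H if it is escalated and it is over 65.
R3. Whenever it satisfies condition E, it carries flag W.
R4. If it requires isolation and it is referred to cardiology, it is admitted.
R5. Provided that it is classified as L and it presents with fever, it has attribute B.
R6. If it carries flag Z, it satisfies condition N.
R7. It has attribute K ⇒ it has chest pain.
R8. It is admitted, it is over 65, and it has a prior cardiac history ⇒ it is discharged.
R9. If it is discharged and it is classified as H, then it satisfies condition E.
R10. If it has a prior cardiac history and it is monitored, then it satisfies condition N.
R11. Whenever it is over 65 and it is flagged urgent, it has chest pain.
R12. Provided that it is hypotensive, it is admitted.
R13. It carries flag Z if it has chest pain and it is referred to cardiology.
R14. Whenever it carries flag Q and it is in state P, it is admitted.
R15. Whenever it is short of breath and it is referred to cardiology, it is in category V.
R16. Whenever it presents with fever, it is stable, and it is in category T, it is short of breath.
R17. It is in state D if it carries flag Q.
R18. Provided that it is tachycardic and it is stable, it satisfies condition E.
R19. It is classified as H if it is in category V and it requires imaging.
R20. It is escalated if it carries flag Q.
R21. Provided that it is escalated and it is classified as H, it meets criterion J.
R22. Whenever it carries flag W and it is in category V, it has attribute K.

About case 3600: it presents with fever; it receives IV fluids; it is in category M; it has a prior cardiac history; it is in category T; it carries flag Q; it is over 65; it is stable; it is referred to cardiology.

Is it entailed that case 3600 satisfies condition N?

Forward chaining from the given facts derives: is short of breath, is in state D, is escalated, is classified as H, is in category V, meets criterion J.
Rules concluding "it satisfies condition N": R1 needs "it has a positive troponin"; R6 needs "it carries flag Z"; R10 needs "it is monitored" — none of these are established.

No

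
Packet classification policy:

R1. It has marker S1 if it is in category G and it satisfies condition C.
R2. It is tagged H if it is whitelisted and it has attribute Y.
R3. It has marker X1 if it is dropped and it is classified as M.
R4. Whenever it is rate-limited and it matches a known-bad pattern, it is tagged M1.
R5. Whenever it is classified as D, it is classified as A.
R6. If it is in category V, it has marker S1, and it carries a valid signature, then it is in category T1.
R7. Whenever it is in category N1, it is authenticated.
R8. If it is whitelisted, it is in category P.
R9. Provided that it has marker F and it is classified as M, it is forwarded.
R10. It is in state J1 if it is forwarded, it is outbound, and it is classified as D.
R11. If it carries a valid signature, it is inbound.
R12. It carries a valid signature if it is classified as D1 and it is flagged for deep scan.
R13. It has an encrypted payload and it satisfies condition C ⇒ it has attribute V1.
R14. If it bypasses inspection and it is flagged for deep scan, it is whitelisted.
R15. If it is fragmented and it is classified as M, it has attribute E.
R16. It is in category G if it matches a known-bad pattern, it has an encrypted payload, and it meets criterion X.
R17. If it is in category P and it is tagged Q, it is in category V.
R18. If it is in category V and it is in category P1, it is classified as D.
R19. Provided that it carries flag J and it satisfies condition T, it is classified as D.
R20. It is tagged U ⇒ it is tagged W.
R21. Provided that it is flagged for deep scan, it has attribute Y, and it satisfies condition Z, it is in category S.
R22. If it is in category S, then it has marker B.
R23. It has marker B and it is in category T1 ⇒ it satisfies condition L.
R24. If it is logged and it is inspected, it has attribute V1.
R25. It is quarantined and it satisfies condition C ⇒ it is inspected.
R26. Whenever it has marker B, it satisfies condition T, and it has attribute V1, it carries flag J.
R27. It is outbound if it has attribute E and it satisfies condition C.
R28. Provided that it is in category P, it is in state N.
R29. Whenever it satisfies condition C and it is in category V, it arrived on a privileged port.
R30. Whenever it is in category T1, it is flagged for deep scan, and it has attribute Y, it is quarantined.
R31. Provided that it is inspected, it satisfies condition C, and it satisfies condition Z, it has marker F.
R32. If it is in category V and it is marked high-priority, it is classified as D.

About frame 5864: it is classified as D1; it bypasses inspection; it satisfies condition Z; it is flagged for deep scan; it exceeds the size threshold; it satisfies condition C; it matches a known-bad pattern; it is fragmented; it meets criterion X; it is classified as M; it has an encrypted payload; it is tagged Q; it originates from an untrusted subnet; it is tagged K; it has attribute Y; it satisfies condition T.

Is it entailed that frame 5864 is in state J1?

Yes

By R12 (it is classified as D1, it is flagged for deep scan): it carries a valid signature.
By R13 (it has an encrypted payload, it satisfies condition C): it has attribute V1.
By R14 (it bypasses inspection, it is flagged for deep scan): it is whitelisted.
By R15 (it is fragmented, it is classified as M): it has attribute E.
By R16 (it matches a known-bad pattern, it has an encrypted payload, it meets criterion X): it is in category G.
By R21 (it is flagged for deep scan, it has attribute Y, it satisfies condition Z): it is in category S.
By R22 (it is in category S): it has marker B.
By R26 (it has marker B, it satisfies condition T, it has attribute V1): it carries flag J.
By R27 (it has attribute E, it satisfies condition C): it is outbound.
By R1 (it is in category G, it satisfies condition C): it has marker S1.
By R8 (it is whitelisted): it is in category P.
By R17 (it is in category P, it is tagged Q): it is in category V.
By R19 (it carries flag J, it satisfies condition T): it is classified as D.
By R6 (it is in category V, it has marker S1, it carries a valid signature): it is in category T1.
By R30 (it is in category T1, it is flagged for deep scan, it has attribute Y): it is quarantined.
By R25 (it is quarantined, it satisfies condition C): it is inspected.
By R31 (it is inspected, it satisfies condition C, it satisfies condition Z): it has marker F.
By R9 (it has marker F, it is classified as M): it is forwarded.
By R10 (it is forwarded, it is outbound, it is classified as D): it is in state J1.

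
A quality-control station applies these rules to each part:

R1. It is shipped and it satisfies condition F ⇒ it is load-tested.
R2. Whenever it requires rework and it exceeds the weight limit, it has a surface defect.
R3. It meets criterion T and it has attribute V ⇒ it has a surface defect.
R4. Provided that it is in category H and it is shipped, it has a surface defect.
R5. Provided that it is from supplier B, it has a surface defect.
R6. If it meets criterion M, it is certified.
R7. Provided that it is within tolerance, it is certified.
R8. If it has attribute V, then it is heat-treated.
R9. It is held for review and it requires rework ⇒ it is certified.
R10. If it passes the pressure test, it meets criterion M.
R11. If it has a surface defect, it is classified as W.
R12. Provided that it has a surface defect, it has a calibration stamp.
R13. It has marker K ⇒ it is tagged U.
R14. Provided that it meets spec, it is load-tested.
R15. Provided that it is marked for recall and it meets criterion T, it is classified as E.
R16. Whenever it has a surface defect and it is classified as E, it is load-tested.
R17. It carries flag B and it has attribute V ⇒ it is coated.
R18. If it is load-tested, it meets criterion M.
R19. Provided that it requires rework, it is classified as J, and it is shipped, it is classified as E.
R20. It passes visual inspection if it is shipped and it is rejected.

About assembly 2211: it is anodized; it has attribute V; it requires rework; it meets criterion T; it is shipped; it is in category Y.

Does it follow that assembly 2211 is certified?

No

Forward chaining from the given facts derives: has a surface defect, is heat-treated, is classified as W, has a calibration stamp.
Rules concluding "it is certified": R6 needs "it meets criterion M"; R7 needs "it is within tolerance"; R9 needs "it is held for review" — none of these are established.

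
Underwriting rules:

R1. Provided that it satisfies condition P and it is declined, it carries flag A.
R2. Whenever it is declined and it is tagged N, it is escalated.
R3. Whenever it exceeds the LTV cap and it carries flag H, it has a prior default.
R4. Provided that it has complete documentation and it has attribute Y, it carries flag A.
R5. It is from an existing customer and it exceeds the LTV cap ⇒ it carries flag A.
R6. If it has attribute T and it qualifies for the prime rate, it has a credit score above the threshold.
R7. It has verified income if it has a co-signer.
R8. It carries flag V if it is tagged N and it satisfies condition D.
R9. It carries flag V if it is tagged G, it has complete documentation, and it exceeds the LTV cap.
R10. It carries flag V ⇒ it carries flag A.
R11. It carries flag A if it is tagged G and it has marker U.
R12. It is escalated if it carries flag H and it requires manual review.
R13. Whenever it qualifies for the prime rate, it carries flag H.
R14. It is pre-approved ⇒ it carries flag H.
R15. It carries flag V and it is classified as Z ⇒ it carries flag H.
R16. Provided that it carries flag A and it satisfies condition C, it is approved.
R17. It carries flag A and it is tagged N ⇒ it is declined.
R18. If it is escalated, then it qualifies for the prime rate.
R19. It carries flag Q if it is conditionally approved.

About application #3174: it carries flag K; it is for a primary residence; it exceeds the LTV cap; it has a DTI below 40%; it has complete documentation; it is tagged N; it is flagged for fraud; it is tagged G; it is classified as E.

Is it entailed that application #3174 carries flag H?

Yes

By R9 (it is tagged G, it has complete documentation, it exceeds the LTV cap): it carries flag V.
By R10 (it carries flag V): it carries flag A.
By R17 (it carries flag A, it is tagged N): it is declined.
By R2 (it is declined, it is tagged N): it is escalated.
By R18 (it is escalated): it qualifies for the prime rate.
By R13 (it qualifies for the prime rate): it carries flag H.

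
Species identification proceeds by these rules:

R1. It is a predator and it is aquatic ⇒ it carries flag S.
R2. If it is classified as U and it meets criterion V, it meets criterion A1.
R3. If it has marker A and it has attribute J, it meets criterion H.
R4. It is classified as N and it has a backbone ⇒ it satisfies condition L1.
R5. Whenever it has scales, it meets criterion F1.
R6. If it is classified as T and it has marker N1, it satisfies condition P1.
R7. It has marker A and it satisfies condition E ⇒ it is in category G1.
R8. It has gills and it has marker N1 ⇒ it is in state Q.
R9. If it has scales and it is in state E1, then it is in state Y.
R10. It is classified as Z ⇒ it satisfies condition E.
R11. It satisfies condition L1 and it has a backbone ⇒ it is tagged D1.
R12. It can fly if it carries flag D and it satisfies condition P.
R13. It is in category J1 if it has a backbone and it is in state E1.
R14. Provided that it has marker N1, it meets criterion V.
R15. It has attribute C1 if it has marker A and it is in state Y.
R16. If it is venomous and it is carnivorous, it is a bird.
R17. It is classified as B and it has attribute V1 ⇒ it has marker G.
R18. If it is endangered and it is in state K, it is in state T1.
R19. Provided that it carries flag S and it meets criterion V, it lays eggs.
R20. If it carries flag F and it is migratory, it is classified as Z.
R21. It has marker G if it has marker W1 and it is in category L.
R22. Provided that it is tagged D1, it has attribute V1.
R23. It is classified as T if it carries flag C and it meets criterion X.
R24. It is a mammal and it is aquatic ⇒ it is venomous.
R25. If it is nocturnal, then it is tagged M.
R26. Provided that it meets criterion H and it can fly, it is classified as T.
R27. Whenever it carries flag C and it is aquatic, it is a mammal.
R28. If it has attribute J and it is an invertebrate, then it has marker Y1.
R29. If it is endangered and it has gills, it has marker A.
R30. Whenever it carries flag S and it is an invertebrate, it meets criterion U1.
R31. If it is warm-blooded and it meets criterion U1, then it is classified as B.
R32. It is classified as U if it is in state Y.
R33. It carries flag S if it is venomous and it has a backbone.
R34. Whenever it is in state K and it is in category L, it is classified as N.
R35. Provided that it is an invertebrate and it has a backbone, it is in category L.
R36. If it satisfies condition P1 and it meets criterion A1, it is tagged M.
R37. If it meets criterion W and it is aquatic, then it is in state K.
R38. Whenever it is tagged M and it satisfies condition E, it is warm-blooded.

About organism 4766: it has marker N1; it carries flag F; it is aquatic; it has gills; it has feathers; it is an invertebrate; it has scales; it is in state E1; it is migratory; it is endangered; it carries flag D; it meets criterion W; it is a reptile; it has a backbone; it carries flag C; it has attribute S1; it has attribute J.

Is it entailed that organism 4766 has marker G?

Forward chaining from the given facts derives: meets criterion F1, is in state Q, is in state Y, is in category J1, meets criterion V, is classified as Z, is a mammal, has marker Y1, has marker A, is classified as U, is in category L, is in state K, meets criterion A1, meets criterion H, satisfies condition E, has attribute C1, is in state T1, is venomous, carries flag S, is classified as N, satisfies condition L1, is in category G1, is tagged D1, lays eggs, has attribute V1, meets criterion U1.
Rules concluding "it has marker G": R17 needs "it is classified as B"; R21 needs "it has marker W1" — none of these are established.

No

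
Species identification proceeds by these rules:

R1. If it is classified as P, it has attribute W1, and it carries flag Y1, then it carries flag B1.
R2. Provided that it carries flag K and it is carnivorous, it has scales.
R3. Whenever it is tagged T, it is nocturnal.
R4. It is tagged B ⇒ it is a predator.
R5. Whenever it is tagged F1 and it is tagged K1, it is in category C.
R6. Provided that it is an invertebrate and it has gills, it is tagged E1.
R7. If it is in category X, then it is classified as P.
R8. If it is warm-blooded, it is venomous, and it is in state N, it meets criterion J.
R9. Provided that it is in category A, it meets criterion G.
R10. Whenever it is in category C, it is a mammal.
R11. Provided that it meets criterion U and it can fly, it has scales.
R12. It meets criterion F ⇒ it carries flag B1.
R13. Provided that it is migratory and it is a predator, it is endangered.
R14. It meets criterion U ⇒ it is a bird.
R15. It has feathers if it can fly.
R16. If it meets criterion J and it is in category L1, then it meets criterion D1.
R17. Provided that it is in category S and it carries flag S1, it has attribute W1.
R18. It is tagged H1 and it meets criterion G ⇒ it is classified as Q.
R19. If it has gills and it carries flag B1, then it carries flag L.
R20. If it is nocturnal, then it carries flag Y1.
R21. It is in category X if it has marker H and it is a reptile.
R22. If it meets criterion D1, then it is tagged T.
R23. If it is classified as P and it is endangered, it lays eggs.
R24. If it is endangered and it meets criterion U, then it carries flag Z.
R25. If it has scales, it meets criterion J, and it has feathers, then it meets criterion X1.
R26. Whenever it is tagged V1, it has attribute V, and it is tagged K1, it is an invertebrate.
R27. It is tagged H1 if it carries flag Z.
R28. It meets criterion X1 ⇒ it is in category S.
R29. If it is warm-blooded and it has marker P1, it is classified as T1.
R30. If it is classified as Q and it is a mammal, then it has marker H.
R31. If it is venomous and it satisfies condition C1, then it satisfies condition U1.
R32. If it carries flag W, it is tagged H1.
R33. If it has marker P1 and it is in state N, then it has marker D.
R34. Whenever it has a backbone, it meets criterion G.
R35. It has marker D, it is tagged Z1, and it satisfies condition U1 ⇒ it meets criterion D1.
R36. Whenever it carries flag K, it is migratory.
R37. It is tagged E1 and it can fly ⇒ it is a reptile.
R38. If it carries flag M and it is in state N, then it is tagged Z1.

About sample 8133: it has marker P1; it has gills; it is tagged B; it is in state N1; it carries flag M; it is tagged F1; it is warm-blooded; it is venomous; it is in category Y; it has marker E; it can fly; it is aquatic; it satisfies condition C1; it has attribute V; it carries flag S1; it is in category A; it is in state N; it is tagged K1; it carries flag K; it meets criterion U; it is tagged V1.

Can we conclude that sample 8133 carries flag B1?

Yes

By R4 (it is tagged B): it is a predator.
By R5 (it is tagged F1, it is tagged K1): it is in category C.
By R8 (it is warm-blooded, it is venomous, it is in state N): it meets criterion J.
By R9 (it is in category A): it meets criterion G.
By R10 (it is in category C): it is a mammal.
By R11 (it meets criterion U, it can fly): it has scales.
By R15 (it can fly): it has feathers.
By R25 (it has scales, it meets criterion J, it has feathers): it meets criterion X1.
By R26 (it is tagged V1, it has attribute V, it is tagged K1): it is an invertebrate.
By R28 (it meets criterion X1): it is in category S.
By R31 (it is venomous, it satisfies condition C1): it satisfies condition U1.
By R33 (it has marker P1, it is in state N): it has marker D.
By R36 (it carries flag K): it is migratory.
By R38 (it carries flag M, it is in state N): it is tagged Z1.
By R6 (it is an invertebrate, it has gills): it is tagged E1.
By R13 (it is migratory, it is a predator): it is endangered.
By R17 (it is in category S, it carries flag S1): it has attribute W1.
By R24 (it is endangered, it meets criterion U): it carries flag Z.
By R27 (it carries flag Z): it is tagged H1.
By R35 (it has marker D, it is tagged Z1, it satisfies condition U1): it meets criterion D1.
By R37 (it is tagged E1, it can fly): it is a reptile.
By R18 (it is tagged H1, it meets criterion G): it is classified as Q.
By R22 (it meets criterion D1): it is tagged T.
By R30 (it is classified as Q, it is a mammal): it has marker H.
By R3 (it is tagged T): it is nocturnal.
By R20 (it is nocturnal): it carries flag Y1.
By R21 (it has marker H, it is a reptile): it is in category X.
By R7 (it is in category X): it is classified as P.
By R1 (it is classified as P, it has attribute W1, it carries flag Y1): it carries flag B1.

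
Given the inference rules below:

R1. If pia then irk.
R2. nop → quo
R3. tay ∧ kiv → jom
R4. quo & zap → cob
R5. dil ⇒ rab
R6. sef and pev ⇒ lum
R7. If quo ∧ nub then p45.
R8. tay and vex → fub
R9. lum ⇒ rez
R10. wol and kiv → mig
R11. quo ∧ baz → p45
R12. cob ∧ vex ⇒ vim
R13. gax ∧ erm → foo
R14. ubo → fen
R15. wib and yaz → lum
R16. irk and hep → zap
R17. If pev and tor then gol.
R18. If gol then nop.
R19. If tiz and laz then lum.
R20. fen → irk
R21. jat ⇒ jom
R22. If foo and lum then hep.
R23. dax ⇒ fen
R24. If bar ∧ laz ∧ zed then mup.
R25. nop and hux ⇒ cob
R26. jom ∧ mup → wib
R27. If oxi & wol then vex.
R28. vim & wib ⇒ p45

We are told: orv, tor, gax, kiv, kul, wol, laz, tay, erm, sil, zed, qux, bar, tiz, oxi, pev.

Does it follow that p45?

No

Forward chaining from the given facts derives: jom, mig, foo, gol, nop, lum, hep, mup, wib, vex, quo, fub, rez.
Rules concluding p45: R7 needs nub; R11 needs baz; R28 needs vim — none of these are established.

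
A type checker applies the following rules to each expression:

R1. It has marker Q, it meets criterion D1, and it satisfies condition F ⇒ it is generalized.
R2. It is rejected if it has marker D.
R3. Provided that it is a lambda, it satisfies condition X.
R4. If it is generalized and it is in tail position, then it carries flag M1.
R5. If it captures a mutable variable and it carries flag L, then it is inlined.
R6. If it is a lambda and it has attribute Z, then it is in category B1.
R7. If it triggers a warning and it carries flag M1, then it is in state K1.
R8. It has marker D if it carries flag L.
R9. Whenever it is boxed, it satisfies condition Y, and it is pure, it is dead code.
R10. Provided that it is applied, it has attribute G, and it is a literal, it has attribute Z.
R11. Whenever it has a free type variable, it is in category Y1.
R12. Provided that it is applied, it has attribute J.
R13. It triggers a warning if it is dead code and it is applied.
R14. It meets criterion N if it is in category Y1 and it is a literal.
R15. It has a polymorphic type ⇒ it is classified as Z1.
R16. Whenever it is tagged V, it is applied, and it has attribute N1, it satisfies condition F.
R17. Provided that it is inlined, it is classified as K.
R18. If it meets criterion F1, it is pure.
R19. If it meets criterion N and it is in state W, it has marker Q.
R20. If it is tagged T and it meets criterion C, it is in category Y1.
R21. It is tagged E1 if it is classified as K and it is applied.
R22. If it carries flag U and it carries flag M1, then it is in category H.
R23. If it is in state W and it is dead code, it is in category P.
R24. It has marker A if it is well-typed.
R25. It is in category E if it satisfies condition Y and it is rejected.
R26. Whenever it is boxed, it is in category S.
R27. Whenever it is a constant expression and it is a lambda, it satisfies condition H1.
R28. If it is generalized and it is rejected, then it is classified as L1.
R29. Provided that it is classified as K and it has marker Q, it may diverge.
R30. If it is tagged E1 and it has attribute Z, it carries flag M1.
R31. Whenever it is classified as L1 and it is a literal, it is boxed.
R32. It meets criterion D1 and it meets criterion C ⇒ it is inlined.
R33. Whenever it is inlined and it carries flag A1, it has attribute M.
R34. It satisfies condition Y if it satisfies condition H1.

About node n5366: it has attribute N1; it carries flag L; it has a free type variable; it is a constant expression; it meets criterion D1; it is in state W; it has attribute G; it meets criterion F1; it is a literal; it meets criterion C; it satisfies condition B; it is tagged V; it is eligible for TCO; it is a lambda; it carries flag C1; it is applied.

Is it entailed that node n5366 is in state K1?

By R8 (it carries flag L): it has marker D.
By R10 (it is applied, it has attribute G, it is a literal): it has attribute Z.
By R11 (it has a free type variable): it is in category Y1.
By R14 (it is in category Y1, it is a literal): it meets criterion N.
By R16 (it is tagged V, it is applied, it has attribute N1): it satisfies condition F.
By R18 (it meets criterion F1): it is pure.
By R19 (it meets criterion N, it is in state W): it has marker Q.
By R27 (it is a constant expression, it is a lambda): it satisfies condition H1.
By R32 (it meets criterion D1, it meets criterion C): it is inlined.
By R34 (it satisfies condition H1): it satisfies condition Y.
By R1 (it has marker Q, it meets criterion D1, it satisfies condition F): it is generalized.
By R2 (it has marker D): it is rejected.
By R17 (it is inlined): it is classified as K.
By R21 (it is classified as K, it is applied): it is tagged E1.
By R28 (it is generalized, it is rejected): it is classified as L1.
By R30 (it is tagged E1, it has attribute Z): it carries flag M1.
By R31 (it is classified as L1, it is a literal): it is boxed.
By R9 (it is boxed, it satisfies condition Y, it is pure): it is dead code.
By R13 (it is dead code, it is applied): it triggers a warning.
By R7 (it triggers a warning, it carries flag M1): it is in state K1.

Yes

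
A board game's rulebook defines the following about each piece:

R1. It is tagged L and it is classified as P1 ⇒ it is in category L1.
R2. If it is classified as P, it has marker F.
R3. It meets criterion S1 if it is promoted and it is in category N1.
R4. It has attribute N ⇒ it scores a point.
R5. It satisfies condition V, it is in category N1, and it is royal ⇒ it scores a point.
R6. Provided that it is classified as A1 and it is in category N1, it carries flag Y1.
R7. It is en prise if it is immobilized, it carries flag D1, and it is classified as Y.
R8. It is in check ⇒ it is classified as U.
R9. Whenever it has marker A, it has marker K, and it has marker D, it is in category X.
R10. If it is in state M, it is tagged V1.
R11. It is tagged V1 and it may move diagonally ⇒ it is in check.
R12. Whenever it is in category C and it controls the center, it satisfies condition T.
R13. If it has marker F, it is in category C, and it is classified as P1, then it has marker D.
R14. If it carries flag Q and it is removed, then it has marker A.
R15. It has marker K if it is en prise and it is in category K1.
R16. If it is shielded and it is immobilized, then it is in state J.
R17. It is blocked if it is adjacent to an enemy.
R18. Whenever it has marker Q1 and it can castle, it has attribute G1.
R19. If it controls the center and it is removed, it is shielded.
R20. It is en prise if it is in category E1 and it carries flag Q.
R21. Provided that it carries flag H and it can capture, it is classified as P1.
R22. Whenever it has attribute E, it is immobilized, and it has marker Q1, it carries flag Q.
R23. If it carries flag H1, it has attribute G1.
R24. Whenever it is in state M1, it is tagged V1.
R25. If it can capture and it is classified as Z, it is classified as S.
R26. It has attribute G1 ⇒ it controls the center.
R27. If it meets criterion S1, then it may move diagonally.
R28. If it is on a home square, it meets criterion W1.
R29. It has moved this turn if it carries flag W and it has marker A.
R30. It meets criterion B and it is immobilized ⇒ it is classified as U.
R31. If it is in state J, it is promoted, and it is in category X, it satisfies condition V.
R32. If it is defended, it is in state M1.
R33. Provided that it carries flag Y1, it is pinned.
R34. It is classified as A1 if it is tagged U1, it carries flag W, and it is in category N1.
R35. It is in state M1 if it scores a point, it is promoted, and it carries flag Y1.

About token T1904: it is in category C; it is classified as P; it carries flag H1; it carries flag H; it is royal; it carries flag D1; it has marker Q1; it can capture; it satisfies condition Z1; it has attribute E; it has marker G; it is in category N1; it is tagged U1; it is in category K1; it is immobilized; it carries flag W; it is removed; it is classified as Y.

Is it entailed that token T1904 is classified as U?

No

Forward chaining from the given facts derives: has marker F, is en prise, has marker K, is classified as P1, carries flag Q, has attribute G1, controls the center, is classified as A1, carries flag Y1, satisfies condition T, has marker D, has marker A, is shielded, has moved this turn, is pinned, is in category X, is in state J.
Rules concluding "it is classified as U": R8 needs "it is in check"; R30 needs "it meets criterion B" — none of these are established.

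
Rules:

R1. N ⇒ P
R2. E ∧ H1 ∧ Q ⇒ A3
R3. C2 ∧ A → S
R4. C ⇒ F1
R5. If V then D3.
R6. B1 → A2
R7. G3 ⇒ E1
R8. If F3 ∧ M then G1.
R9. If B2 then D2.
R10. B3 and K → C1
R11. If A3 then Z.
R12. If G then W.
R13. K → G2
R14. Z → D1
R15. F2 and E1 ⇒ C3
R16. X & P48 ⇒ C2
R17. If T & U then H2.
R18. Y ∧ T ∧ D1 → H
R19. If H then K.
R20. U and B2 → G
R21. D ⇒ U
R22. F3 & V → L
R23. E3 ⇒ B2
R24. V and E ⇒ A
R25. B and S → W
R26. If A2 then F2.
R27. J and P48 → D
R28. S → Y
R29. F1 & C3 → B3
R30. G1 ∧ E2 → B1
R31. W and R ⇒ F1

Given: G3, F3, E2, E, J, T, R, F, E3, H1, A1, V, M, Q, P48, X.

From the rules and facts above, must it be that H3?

No

Forward chaining from the given facts derives: A3, D3, E1, G1, Z, D1, C2, L, B2, A, D, B1, S, A2, D2, U, F2, Y, C3, H2, H, K, G, W, G2, F1, B3, C1.
No rule has H3 as its conclusion, and it is not among the given facts.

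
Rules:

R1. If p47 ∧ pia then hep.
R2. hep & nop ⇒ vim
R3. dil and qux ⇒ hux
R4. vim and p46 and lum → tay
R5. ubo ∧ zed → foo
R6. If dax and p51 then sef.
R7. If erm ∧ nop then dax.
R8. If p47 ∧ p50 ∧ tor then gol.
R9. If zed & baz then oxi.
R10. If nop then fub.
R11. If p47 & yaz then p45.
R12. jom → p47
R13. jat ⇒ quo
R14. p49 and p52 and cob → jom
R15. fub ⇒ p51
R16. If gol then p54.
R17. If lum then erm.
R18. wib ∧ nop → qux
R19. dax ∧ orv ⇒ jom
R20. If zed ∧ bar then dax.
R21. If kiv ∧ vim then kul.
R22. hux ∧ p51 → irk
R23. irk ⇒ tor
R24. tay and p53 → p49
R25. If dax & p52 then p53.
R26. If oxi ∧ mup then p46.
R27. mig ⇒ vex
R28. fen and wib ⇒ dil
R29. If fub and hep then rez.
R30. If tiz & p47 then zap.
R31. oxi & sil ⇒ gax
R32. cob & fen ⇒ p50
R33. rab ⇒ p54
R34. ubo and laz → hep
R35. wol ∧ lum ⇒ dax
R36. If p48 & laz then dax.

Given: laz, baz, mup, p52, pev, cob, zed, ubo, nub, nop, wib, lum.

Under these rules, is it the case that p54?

No

Forward chaining from the given facts derives: foo, oxi, fub, p51, erm, qux, p46, hep, vim, tay, dax, p53, rez, sef, p49, jom, p47.
Rules concluding p54: R16 needs gol; R33 needs rab — none of these are established.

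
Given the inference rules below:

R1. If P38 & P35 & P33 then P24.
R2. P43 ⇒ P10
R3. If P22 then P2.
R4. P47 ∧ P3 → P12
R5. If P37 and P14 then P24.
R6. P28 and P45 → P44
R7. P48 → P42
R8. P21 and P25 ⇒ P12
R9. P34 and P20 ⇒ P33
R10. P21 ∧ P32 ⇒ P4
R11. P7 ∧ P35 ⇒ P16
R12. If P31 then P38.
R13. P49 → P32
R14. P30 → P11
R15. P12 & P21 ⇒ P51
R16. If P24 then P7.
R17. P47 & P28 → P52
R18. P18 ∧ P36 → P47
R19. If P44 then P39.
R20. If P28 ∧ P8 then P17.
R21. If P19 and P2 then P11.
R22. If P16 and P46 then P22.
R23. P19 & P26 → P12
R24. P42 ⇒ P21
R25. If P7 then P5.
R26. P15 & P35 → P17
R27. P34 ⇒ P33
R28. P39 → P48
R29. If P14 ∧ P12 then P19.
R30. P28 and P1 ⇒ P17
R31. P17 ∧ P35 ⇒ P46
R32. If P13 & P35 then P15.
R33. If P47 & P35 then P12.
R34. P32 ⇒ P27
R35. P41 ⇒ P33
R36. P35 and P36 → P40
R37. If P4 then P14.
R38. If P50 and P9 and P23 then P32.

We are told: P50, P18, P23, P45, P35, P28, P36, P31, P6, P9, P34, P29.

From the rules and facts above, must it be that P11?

No

Forward chaining from the given facts derives: P44, P38, P47, P39, P33, P48, P12, P40, P32, P24, P42, P7, P52, P21, P5, P27, P4, P16, P51, P14, P19.
Rules concluding P11: R14 needs P30; R21 needs P2 — none of these are established.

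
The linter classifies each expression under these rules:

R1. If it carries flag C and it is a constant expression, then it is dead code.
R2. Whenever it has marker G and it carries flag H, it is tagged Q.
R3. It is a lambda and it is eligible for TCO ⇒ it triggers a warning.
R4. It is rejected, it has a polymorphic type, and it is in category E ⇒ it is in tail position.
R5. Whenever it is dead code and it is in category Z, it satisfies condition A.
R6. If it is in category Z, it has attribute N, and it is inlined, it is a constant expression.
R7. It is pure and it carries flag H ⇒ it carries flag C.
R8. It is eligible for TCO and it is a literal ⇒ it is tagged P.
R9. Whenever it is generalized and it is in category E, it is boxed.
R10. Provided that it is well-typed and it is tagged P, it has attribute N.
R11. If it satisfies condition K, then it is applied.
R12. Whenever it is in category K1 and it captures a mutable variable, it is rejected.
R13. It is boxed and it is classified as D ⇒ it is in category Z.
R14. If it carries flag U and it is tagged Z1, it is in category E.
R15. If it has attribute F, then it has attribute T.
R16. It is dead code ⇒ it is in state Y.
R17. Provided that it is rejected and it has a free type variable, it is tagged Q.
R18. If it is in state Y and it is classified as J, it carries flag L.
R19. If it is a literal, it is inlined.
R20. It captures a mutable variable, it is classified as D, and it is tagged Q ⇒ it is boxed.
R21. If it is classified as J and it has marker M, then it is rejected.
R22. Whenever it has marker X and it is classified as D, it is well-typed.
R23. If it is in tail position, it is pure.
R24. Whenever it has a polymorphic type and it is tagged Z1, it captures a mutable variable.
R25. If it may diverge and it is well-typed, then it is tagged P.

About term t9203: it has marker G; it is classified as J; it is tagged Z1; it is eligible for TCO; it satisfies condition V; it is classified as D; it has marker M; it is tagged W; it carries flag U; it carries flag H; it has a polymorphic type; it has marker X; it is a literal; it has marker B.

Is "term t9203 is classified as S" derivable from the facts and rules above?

Forward chaining from the given facts derives: is tagged Q, is tagged P, is in category E, is inlined, is rejected, is well-typed, captures a mutable variable, is in tail position, has attribute N, is boxed, is pure, carries flag C, is in category Z, is a constant expression, is dead code, satisfies condition A, is in state Y, carries flag L.
No rule has "it is classified as S" as its conclusion, and it is not among the given facts.

No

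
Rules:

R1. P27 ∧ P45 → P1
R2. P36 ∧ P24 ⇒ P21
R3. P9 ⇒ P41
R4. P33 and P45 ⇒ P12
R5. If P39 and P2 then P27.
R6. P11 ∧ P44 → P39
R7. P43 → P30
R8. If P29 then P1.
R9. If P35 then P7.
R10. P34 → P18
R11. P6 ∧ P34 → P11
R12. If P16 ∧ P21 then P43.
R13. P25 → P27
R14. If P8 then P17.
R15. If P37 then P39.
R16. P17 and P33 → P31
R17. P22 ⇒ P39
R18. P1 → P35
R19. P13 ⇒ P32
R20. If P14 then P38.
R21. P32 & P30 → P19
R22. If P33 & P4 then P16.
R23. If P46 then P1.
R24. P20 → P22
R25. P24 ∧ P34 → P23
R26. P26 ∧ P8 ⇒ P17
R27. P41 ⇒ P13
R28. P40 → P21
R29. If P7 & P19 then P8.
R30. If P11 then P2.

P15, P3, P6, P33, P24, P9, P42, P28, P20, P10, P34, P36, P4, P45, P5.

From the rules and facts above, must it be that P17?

Yes

P21  (by R2: P36, P24)
P41  (by R3: P9)
P11  (by R11: P6, P34)
P16  (by R22: P33, P4)
P22  (by R24: P20)
P13  (by R27: P41)
P2  (by R30: P11)
P43  (by R12: P16, P21)
P39  (by R17: P22)
P32  (by R19: P13)
P27  (by R5: P39, P2)
P30  (by R7: P43)
P19  (by R21: P32, P30)
P1  (by R1: P27, P45)
P35  (by R18: P1)
P7  (by R9: P35)
P8  (by R29: P7, P19)
P17  (by R14: P8)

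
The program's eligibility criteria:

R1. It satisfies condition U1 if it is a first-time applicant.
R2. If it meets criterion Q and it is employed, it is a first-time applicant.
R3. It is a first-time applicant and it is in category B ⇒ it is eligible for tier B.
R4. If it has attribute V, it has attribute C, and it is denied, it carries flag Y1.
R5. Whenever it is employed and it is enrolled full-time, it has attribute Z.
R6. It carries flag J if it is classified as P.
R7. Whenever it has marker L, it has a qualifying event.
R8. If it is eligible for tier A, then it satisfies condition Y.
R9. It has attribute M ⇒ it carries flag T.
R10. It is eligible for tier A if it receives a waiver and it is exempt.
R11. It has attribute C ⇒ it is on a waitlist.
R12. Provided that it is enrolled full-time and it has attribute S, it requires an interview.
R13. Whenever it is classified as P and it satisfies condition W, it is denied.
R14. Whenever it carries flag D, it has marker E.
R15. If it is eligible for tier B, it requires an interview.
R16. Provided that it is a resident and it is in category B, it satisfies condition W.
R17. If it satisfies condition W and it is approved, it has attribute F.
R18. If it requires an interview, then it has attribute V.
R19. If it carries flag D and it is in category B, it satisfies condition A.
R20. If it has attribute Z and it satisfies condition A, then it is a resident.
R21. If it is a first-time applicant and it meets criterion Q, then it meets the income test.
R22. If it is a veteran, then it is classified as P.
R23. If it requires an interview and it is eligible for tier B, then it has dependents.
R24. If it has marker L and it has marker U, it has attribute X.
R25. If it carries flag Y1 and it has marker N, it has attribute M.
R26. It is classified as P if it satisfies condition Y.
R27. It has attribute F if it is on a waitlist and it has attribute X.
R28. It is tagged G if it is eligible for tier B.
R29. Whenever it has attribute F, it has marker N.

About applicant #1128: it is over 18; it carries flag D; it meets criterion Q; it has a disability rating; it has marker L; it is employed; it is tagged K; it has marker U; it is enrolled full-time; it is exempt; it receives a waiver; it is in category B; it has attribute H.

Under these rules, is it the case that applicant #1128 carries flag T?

Forward chaining from the given facts derives: is a first-time applicant, is eligible for tier B, has attribute Z, has a qualifying event, is eligible for tier A, has marker E, requires an interview, has attribute V, satisfies condition A, is a resident, meets the income test, has dependents, has attribute X, is tagged G, satisfies condition U1, satisfies condition Y, satisfies condition W, is classified as P, carries flag J, is denied.
The only rule concluding "it carries flag T" is R9, which needs "it has attribute M"; that is never established.

No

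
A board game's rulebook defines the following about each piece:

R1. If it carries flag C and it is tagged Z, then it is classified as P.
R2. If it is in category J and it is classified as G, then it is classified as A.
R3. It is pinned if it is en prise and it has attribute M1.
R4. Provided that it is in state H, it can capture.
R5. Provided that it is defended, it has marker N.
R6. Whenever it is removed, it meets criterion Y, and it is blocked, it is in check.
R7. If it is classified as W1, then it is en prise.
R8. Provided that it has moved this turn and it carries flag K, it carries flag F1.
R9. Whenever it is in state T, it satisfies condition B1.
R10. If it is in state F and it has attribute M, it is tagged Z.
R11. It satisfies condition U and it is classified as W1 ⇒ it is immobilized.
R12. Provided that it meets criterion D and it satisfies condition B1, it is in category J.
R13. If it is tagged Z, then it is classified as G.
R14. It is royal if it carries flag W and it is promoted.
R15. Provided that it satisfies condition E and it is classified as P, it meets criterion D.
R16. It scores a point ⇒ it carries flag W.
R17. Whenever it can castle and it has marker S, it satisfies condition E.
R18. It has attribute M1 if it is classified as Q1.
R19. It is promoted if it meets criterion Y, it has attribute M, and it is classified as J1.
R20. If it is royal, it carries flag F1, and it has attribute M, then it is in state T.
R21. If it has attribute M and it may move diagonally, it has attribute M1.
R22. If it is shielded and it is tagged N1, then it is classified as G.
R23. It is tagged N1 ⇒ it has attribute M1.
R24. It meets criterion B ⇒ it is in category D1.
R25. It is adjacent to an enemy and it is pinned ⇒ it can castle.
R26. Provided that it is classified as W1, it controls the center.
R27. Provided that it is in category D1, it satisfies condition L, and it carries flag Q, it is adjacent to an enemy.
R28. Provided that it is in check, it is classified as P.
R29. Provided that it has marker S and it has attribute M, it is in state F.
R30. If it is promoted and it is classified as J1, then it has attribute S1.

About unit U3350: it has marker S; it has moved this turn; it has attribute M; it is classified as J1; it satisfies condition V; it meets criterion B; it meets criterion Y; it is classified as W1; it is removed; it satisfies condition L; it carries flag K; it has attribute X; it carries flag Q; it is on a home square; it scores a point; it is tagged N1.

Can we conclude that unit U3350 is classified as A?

No

Forward chaining from the given facts derives: is en prise, carries flag F1, carries flag W, is promoted, has attribute M1, is in category D1, controls the center, is adjacent to an enemy, is in state F, has attribute S1, is pinned, is tagged Z, is classified as G, is royal, is in state T, can castle, satisfies condition B1, satisfies condition E.
The only rule concluding "it is classified as A" is R2, which needs "it is in category J"; that is never established.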